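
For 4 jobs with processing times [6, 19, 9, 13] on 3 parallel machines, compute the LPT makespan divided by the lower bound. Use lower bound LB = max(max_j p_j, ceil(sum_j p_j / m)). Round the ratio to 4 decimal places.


LPT order: [19, 13, 9, 6]
Machine loads after assignment: [19, 13, 15]
LPT makespan = 19
Lower bound = max(max_job, ceil(total/3)) = max(19, 16) = 19
Ratio = 19 / 19 = 1.0

1.0


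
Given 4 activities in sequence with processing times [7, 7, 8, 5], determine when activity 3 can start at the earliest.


Activity 3 starts after activities 1 through 2 complete.
Predecessor durations: [7, 7]
ES = 7 + 7 = 14

14


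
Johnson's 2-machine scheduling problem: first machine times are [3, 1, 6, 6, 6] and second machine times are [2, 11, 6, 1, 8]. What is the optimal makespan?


Apply Johnson's rule:
  Group 1 (a <= b): [(2, 1, 11), (3, 6, 6), (5, 6, 8)]
  Group 2 (a > b): [(1, 3, 2), (4, 6, 1)]
Optimal job order: [2, 3, 5, 1, 4]
Schedule:
  Job 2: M1 done at 1, M2 done at 12
  Job 3: M1 done at 7, M2 done at 18
  Job 5: M1 done at 13, M2 done at 26
  Job 1: M1 done at 16, M2 done at 28
  Job 4: M1 done at 22, M2 done at 29
Makespan = 29

29


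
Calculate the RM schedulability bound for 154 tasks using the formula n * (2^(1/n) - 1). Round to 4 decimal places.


Compute 2^(1/154) = 1.0045111002
Subtract 1: 1.0045111002 - 1 = 0.0045111002
Multiply by n: 154 * 0.0045111002 = 0.6947094308
Round to 4 dp: 0.6947

0.6947


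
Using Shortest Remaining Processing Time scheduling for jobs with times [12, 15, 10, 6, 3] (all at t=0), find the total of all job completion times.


Since all jobs arrive at t=0, SRPT equals SPT ordering.
SPT order: [3, 6, 10, 12, 15]
Completion times:
  Job 1: p=3, C=3
  Job 2: p=6, C=9
  Job 3: p=10, C=19
  Job 4: p=12, C=31
  Job 5: p=15, C=46
Total completion time = 3 + 9 + 19 + 31 + 46 = 108

108


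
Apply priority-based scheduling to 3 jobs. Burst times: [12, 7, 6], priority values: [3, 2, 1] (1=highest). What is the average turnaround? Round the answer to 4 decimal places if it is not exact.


Sort by priority (ascending = highest first):
Order: [(1, 6), (2, 7), (3, 12)]
Completion times:
  Priority 1, burst=6, C=6
  Priority 2, burst=7, C=13
  Priority 3, burst=12, C=25
Average turnaround = 44/3 = 14.6667

14.6667


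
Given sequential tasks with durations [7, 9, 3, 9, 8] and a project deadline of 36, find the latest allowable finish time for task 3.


LF(activity 3) = deadline - sum of successor durations
Successors: activities 4 through 5 with durations [9, 8]
Sum of successor durations = 17
LF = 36 - 17 = 19

19


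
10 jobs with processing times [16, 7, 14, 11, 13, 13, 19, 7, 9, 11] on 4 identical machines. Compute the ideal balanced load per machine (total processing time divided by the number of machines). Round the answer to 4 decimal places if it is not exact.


Total processing time = 16 + 7 + 14 + 11 + 13 + 13 + 19 + 7 + 9 + 11 = 120
Number of machines = 4
Ideal balanced load = 120 / 4 = 30.0

30.0


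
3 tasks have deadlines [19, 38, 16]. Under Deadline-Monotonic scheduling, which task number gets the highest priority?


Sort tasks by relative deadline (ascending):
  Task 3: deadline = 16
  Task 1: deadline = 19
  Task 2: deadline = 38
Priority order (highest first): [3, 1, 2]
Highest priority task = 3

3


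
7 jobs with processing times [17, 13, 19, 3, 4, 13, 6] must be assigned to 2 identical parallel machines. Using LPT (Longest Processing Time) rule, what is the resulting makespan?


Sort jobs in decreasing order (LPT): [19, 17, 13, 13, 6, 4, 3]
Assign each job to the least loaded machine:
  Machine 1: jobs [19, 13, 4, 3], load = 39
  Machine 2: jobs [17, 13, 6], load = 36
Makespan = max load = 39

39


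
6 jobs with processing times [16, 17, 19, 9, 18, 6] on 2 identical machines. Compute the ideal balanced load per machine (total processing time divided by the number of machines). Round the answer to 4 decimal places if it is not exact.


Total processing time = 16 + 17 + 19 + 9 + 18 + 6 = 85
Number of machines = 2
Ideal balanced load = 85 / 2 = 42.5

42.5


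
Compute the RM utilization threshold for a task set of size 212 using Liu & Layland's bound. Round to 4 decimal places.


Compute 2^(1/212) = 1.0032749130
Subtract 1: 1.0032749130 - 1 = 0.0032749130
Multiply by n: 212 * 0.0032749130 = 0.6942815560
Round to 4 dp: 0.6943

0.6943


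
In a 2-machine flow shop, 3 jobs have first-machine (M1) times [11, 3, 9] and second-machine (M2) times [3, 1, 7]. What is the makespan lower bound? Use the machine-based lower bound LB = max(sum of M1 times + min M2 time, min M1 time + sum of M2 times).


LB1 = sum(M1 times) + min(M2 times) = 23 + 1 = 24
LB2 = min(M1 times) + sum(M2 times) = 3 + 11 = 14
Lower bound = max(LB1, LB2) = max(24, 14) = 24

24


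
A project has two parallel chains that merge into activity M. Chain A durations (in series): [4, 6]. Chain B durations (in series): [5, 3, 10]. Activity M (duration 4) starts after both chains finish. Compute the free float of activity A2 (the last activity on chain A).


ES(A2) = sum of predecessors on chain A = 4
EF(A2) = ES + duration = 4 + 6 = 10
Successor of A2 is M. ES(M) = max(sum(A), sum(B)) = max(10, 18) = 18
Free float = ES(successor) - EF(current) = 18 - 10 = 8

8


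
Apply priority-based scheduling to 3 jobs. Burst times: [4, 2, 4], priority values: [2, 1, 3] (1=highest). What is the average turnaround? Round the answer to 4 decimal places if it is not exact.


Sort by priority (ascending = highest first):
Order: [(1, 2), (2, 4), (3, 4)]
Completion times:
  Priority 1, burst=2, C=2
  Priority 2, burst=4, C=6
  Priority 3, burst=4, C=10
Average turnaround = 18/3 = 6.0

6.0


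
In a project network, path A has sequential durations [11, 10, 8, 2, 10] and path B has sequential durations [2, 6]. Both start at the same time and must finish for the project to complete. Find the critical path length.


Path A total = 11 + 10 + 8 + 2 + 10 = 41
Path B total = 2 + 6 = 8
Critical path = longest path = max(41, 8) = 41

41


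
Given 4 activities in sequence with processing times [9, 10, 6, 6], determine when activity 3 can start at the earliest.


Activity 3 starts after activities 1 through 2 complete.
Predecessor durations: [9, 10]
ES = 9 + 10 = 19

19


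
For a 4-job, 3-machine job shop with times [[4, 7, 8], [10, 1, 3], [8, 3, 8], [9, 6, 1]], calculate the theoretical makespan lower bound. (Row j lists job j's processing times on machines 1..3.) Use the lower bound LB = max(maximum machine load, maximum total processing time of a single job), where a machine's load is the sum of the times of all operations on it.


Machine loads:
  Machine 1: 4 + 10 + 8 + 9 = 31
  Machine 2: 7 + 1 + 3 + 6 = 17
  Machine 3: 8 + 3 + 8 + 1 = 20
Max machine load = 31
Job totals:
  Job 1: 19
  Job 2: 14
  Job 3: 19
  Job 4: 16
Max job total = 19
Lower bound = max(31, 19) = 31

31


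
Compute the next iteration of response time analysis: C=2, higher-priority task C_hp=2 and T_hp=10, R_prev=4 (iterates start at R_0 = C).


R_next = C + ceil(R_prev / T_hp) * C_hp
ceil(4 / 10) = ceil(0.4) = 1
Interference = 1 * 2 = 2
R_next = 2 + 2 = 4
R_next = R_prev, so the iteration has converged (response time = 4).

4


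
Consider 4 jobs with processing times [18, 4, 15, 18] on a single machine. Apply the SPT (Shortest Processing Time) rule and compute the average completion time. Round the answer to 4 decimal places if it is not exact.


Sort jobs by processing time (SPT order): [4, 15, 18, 18]
Compute completion times sequentially:
  Job 1: processing = 4, completes at 4
  Job 2: processing = 15, completes at 19
  Job 3: processing = 18, completes at 37
  Job 4: processing = 18, completes at 55
Sum of completion times = 115
Average completion time = 115/4 = 28.75

28.75


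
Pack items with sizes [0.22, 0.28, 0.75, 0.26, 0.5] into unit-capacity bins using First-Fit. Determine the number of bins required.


Place items sequentially using First-Fit:
  Item 0.22 -> new Bin 1
  Item 0.28 -> Bin 1 (now 0.5)
  Item 0.75 -> new Bin 2
  Item 0.26 -> Bin 1 (now 0.76)
  Item 0.5 -> new Bin 3
Total bins used = 3

3


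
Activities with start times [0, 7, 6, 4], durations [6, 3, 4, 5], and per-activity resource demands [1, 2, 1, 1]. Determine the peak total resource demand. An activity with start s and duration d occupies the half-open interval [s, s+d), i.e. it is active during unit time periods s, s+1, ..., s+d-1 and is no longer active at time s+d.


Each activity i is active on [start_i, start_i + duration_i).
Compute total resource usage per time slot:
  t=0: active resources = [1], total = 1
  t=1: active resources = [1], total = 1
  t=2: active resources = [1], total = 1
  t=3: active resources = [1], total = 1
  t=4: active resources = [1, 1], total = 2
  t=5: active resources = [1, 1], total = 2
  t=6: active resources = [1, 1], total = 2
  t=7: active resources = [2, 1, 1], total = 4
  t=8: active resources = [2, 1, 1], total = 4
  t=9: active resources = [2, 1], total = 3
Peak resource demand = 4

4


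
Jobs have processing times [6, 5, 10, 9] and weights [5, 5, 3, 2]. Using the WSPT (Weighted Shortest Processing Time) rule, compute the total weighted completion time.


Compute p/w ratios and sort ascending (WSPT): [(5, 5), (6, 5), (10, 3), (9, 2)]
Compute weighted completion times:
  Job (p=5,w=5): C=5, w*C=5*5=25
  Job (p=6,w=5): C=11, w*C=5*11=55
  Job (p=10,w=3): C=21, w*C=3*21=63
  Job (p=9,w=2): C=30, w*C=2*30=60
Total weighted completion time = 203

203


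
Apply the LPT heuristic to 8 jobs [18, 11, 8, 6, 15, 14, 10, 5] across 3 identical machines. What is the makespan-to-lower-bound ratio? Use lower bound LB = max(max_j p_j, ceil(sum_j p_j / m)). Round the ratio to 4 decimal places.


LPT order: [18, 15, 14, 11, 10, 8, 6, 5]
Machine loads after assignment: [26, 31, 30]
LPT makespan = 31
Lower bound = max(max_job, ceil(total/3)) = max(18, 29) = 29
Ratio = 31 / 29 = 1.069

1.069


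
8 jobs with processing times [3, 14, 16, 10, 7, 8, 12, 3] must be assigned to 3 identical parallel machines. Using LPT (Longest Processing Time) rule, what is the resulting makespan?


Sort jobs in decreasing order (LPT): [16, 14, 12, 10, 8, 7, 3, 3]
Assign each job to the least loaded machine:
  Machine 1: jobs [16, 7], load = 23
  Machine 2: jobs [14, 8, 3], load = 25
  Machine 3: jobs [12, 10, 3], load = 25
Makespan = max load = 25

25


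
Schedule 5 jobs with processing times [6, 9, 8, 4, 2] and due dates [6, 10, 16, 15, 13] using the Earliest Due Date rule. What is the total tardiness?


Sort by due date (EDD order): [(6, 6), (9, 10), (2, 13), (4, 15), (8, 16)]
Compute completion times and tardiness:
  Job 1: p=6, d=6, C=6, tardiness=max(0,6-6)=0
  Job 2: p=9, d=10, C=15, tardiness=max(0,15-10)=5
  Job 3: p=2, d=13, C=17, tardiness=max(0,17-13)=4
  Job 4: p=4, d=15, C=21, tardiness=max(0,21-15)=6
  Job 5: p=8, d=16, C=29, tardiness=max(0,29-16)=13
Total tardiness = 28

28


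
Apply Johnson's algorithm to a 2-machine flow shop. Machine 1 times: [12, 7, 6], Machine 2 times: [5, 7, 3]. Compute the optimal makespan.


Apply Johnson's rule:
  Group 1 (a <= b): [(2, 7, 7)]
  Group 2 (a > b): [(1, 12, 5), (3, 6, 3)]
Optimal job order: [2, 1, 3]
Schedule:
  Job 2: M1 done at 7, M2 done at 14
  Job 1: M1 done at 19, M2 done at 24
  Job 3: M1 done at 25, M2 done at 28
Makespan = 28

28


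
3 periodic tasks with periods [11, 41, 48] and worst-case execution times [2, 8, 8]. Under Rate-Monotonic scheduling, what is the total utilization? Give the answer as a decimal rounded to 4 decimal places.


Compute individual utilizations (exact fractions):
  Task 1: C/T = 2/11 (approx. 0.1818)
  Task 2: C/T = 8/41 (approx. 0.1951)
  Task 3: C/T = 8/48 = 1/6 (approx. 0.1667)
Total utilization U = 2/11 + 8/41 + 1/6 = 1471/2706
Rounded to 4 decimal places: U = 0.5436
RM (Liu & Layland) bound for 3 tasks = 0.779763; compare with U = 1471/2706 (approx. 0.543607)
U <= bound, so schedulable by RM sufficient condition.

0.5436


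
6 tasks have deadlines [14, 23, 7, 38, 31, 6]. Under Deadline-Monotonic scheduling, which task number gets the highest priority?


Sort tasks by relative deadline (ascending):
  Task 6: deadline = 6
  Task 3: deadline = 7
  Task 1: deadline = 14
  Task 2: deadline = 23
  Task 5: deadline = 31
  Task 4: deadline = 38
Priority order (highest first): [6, 3, 1, 2, 5, 4]
Highest priority task = 6

6


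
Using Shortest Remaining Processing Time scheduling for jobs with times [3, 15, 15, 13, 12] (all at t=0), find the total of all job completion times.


Since all jobs arrive at t=0, SRPT equals SPT ordering.
SPT order: [3, 12, 13, 15, 15]
Completion times:
  Job 1: p=3, C=3
  Job 2: p=12, C=15
  Job 3: p=13, C=28
  Job 4: p=15, C=43
  Job 5: p=15, C=58
Total completion time = 3 + 15 + 28 + 43 + 58 = 147

147


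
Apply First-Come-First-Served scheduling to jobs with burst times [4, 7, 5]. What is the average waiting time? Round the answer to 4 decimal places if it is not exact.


FCFS order (as given): [4, 7, 5]
Waiting times:
  Job 1: wait = 0
  Job 2: wait = 4
  Job 3: wait = 11
Sum of waiting times = 15
Average waiting time = 15/3 = 5.0

5.0


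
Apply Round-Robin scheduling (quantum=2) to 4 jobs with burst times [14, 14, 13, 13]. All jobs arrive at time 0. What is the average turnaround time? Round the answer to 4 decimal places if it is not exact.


Time quantum = 2
Execution trace:
  J1 runs 2 units, time = 2
  J2 runs 2 units, time = 4
  J3 runs 2 units, time = 6
  J4 runs 2 units, time = 8
  J1 runs 2 units, time = 10
  J2 runs 2 units, time = 12
  J3 runs 2 units, time = 14
  J4 runs 2 units, time = 16
  J1 runs 2 units, time = 18
  J2 runs 2 units, time = 20
  J3 runs 2 units, time = 22
  J4 runs 2 units, time = 24
  J1 runs 2 units, time = 26
  J2 runs 2 units, time = 28
  J3 runs 2 units, time = 30
  J4 runs 2 units, time = 32
  J1 runs 2 units, time = 34
  J2 runs 2 units, time = 36
  J3 runs 2 units, time = 38
  J4 runs 2 units, time = 40
  J1 runs 2 units, time = 42
  J2 runs 2 units, time = 44
  J3 runs 2 units, time = 46
  J4 runs 2 units, time = 48
  J1 runs 2 units, time = 50
  J2 runs 2 units, time = 52
  J3 runs 1 units, time = 53
  J4 runs 1 units, time = 54
Finish times: [50, 52, 53, 54]
Average turnaround = 209/4 = 52.25

52.25


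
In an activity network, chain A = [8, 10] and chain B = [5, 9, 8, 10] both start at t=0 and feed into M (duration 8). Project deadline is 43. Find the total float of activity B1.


Forward pass: ES(B1) = sum of predecessors on chain B = 0
EF = ES + duration = 0 + 5 = 5
Backward pass: LF(M) = deadline = 43; LS(M) = 43 - 8 = 35
LF(B1) = LS(M) - sum(successors on chain B) = 35 - 27 = 8
LS = LF - duration = 8 - 5 = 3
Total float = LS - ES = 3 - 0 = 3

3


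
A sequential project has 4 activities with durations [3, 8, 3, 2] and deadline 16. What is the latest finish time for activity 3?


LF(activity 3) = deadline - sum of successor durations
Successors: activities 4 through 4 with durations [2]
Sum of successor durations = 2
LF = 16 - 2 = 14

14


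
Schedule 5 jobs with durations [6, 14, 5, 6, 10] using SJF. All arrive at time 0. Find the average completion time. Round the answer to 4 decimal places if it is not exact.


SJF order (ascending): [5, 6, 6, 10, 14]
Completion times:
  Job 1: burst=5, C=5
  Job 2: burst=6, C=11
  Job 3: burst=6, C=17
  Job 4: burst=10, C=27
  Job 5: burst=14, C=41
Average completion = 101/5 = 20.2

20.2


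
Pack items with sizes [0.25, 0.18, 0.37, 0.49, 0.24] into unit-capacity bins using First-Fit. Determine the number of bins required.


Place items sequentially using First-Fit:
  Item 0.25 -> new Bin 1
  Item 0.18 -> Bin 1 (now 0.43)
  Item 0.37 -> Bin 1 (now 0.8)
  Item 0.49 -> new Bin 2
  Item 0.24 -> Bin 2 (now 0.73)
Total bins used = 2

2


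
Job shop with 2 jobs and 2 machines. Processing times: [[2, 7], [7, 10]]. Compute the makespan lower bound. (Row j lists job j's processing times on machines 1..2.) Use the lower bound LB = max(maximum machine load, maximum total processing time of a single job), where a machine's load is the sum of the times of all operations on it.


Machine loads:
  Machine 1: 2 + 7 = 9
  Machine 2: 7 + 10 = 17
Max machine load = 17
Job totals:
  Job 1: 9
  Job 2: 17
Max job total = 17
Lower bound = max(17, 17) = 17

17


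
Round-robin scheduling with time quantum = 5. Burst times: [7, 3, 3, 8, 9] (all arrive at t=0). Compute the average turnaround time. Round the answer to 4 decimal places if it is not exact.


Time quantum = 5
Execution trace:
  J1 runs 5 units, time = 5
  J2 runs 3 units, time = 8
  J3 runs 3 units, time = 11
  J4 runs 5 units, time = 16
  J5 runs 5 units, time = 21
  J1 runs 2 units, time = 23
  J4 runs 3 units, time = 26
  J5 runs 4 units, time = 30
Finish times: [23, 8, 11, 26, 30]
Average turnaround = 98/5 = 19.6

19.6


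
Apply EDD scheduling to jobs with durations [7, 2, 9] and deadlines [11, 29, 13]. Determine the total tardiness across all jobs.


Sort by due date (EDD order): [(7, 11), (9, 13), (2, 29)]
Compute completion times and tardiness:
  Job 1: p=7, d=11, C=7, tardiness=max(0,7-11)=0
  Job 2: p=9, d=13, C=16, tardiness=max(0,16-13)=3
  Job 3: p=2, d=29, C=18, tardiness=max(0,18-29)=0
Total tardiness = 3

3


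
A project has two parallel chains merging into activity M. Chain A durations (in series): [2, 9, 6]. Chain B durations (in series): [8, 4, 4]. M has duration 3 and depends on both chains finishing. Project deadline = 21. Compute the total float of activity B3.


Forward pass: ES(B3) = sum of predecessors on chain B = 12
EF = ES + duration = 12 + 4 = 16
Backward pass: LF(M) = deadline = 21; LS(M) = 21 - 3 = 18
LF(B3) = LS(M) - sum(successors on chain B) = 18 - 0 = 18
LS = LF - duration = 18 - 4 = 14
Total float = LS - ES = 14 - 12 = 2

2


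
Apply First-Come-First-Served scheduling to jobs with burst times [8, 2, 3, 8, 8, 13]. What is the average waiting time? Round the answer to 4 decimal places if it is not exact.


FCFS order (as given): [8, 2, 3, 8, 8, 13]
Waiting times:
  Job 1: wait = 0
  Job 2: wait = 8
  Job 3: wait = 10
  Job 4: wait = 13
  Job 5: wait = 21
  Job 6: wait = 29
Sum of waiting times = 81
Average waiting time = 81/6 = 13.5

13.5


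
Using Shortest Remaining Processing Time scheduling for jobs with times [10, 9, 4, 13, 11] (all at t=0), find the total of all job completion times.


Since all jobs arrive at t=0, SRPT equals SPT ordering.
SPT order: [4, 9, 10, 11, 13]
Completion times:
  Job 1: p=4, C=4
  Job 2: p=9, C=13
  Job 3: p=10, C=23
  Job 4: p=11, C=34
  Job 5: p=13, C=47
Total completion time = 4 + 13 + 23 + 34 + 47 = 121

121


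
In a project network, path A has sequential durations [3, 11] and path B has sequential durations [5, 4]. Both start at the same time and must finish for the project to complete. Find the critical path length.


Path A total = 3 + 11 = 14
Path B total = 5 + 4 = 9
Critical path = longest path = max(14, 9) = 14

14


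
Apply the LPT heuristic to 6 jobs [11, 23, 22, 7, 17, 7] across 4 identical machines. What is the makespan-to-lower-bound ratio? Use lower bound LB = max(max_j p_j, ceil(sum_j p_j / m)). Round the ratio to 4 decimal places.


LPT order: [23, 22, 17, 11, 7, 7]
Machine loads after assignment: [23, 22, 24, 18]
LPT makespan = 24
Lower bound = max(max_job, ceil(total/4)) = max(23, 22) = 23
Ratio = 24 / 23 = 1.0435

1.0435


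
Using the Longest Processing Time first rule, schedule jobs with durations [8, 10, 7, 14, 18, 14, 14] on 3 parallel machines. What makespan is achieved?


Sort jobs in decreasing order (LPT): [18, 14, 14, 14, 10, 8, 7]
Assign each job to the least loaded machine:
  Machine 1: jobs [18, 8], load = 26
  Machine 2: jobs [14, 14], load = 28
  Machine 3: jobs [14, 10, 7], load = 31
Makespan = max load = 31

31


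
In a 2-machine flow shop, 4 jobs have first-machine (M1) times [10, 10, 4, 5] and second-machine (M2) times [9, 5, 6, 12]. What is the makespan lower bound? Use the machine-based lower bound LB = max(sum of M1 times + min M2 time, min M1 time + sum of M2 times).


LB1 = sum(M1 times) + min(M2 times) = 29 + 5 = 34
LB2 = min(M1 times) + sum(M2 times) = 4 + 32 = 36
Lower bound = max(LB1, LB2) = max(34, 36) = 36

36


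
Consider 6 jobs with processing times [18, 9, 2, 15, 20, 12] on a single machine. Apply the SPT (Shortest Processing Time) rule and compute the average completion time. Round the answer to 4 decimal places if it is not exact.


Sort jobs by processing time (SPT order): [2, 9, 12, 15, 18, 20]
Compute completion times sequentially:
  Job 1: processing = 2, completes at 2
  Job 2: processing = 9, completes at 11
  Job 3: processing = 12, completes at 23
  Job 4: processing = 15, completes at 38
  Job 5: processing = 18, completes at 56
  Job 6: processing = 20, completes at 76
Sum of completion times = 206
Average completion time = 206/6 = 34.3333

34.3333


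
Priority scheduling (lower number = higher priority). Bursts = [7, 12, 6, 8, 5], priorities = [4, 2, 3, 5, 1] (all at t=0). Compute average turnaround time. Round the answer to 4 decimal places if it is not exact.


Sort by priority (ascending = highest first):
Order: [(1, 5), (2, 12), (3, 6), (4, 7), (5, 8)]
Completion times:
  Priority 1, burst=5, C=5
  Priority 2, burst=12, C=17
  Priority 3, burst=6, C=23
  Priority 4, burst=7, C=30
  Priority 5, burst=8, C=38
Average turnaround = 113/5 = 22.6

22.6


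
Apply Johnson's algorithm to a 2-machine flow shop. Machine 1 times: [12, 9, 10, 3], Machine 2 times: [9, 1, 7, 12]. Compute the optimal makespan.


Apply Johnson's rule:
  Group 1 (a <= b): [(4, 3, 12)]
  Group 2 (a > b): [(1, 12, 9), (3, 10, 7), (2, 9, 1)]
Optimal job order: [4, 1, 3, 2]
Schedule:
  Job 4: M1 done at 3, M2 done at 15
  Job 1: M1 done at 15, M2 done at 24
  Job 3: M1 done at 25, M2 done at 32
  Job 2: M1 done at 34, M2 done at 35
Makespan = 35

35


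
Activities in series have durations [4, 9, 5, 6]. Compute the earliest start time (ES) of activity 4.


Activity 4 starts after activities 1 through 3 complete.
Predecessor durations: [4, 9, 5]
ES = 4 + 9 + 5 = 18

18


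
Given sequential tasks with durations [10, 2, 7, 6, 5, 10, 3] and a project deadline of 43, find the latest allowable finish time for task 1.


LF(activity 1) = deadline - sum of successor durations
Successors: activities 2 through 7 with durations [2, 7, 6, 5, 10, 3]
Sum of successor durations = 33
LF = 43 - 33 = 10

10


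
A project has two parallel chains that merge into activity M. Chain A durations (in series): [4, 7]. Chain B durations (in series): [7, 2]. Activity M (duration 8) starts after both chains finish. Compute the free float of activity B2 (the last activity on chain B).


ES(B2) = sum of predecessors on chain B = 7
EF(B2) = ES + duration = 7 + 2 = 9
Successor of B2 is M. ES(M) = max(sum(A), sum(B)) = max(11, 9) = 11
Free float = ES(successor) - EF(current) = 11 - 9 = 2

2


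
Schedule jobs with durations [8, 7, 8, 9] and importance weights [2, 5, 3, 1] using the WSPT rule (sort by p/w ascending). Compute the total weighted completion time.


Compute p/w ratios and sort ascending (WSPT): [(7, 5), (8, 3), (8, 2), (9, 1)]
Compute weighted completion times:
  Job (p=7,w=5): C=7, w*C=5*7=35
  Job (p=8,w=3): C=15, w*C=3*15=45
  Job (p=8,w=2): C=23, w*C=2*23=46
  Job (p=9,w=1): C=32, w*C=1*32=32
Total weighted completion time = 158

158


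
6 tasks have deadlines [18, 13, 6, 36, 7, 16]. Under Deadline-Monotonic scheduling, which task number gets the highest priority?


Sort tasks by relative deadline (ascending):
  Task 3: deadline = 6
  Task 5: deadline = 7
  Task 2: deadline = 13
  Task 6: deadline = 16
  Task 1: deadline = 18
  Task 4: deadline = 36
Priority order (highest first): [3, 5, 2, 6, 1, 4]
Highest priority task = 3

3


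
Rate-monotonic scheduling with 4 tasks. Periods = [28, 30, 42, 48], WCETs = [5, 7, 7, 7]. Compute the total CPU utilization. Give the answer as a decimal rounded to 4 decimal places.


Compute individual utilizations (exact fractions):
  Task 1: C/T = 5/28 (approx. 0.1786)
  Task 2: C/T = 7/30 (approx. 0.2333)
  Task 3: C/T = 7/42 = 1/6 (approx. 0.1667)
  Task 4: C/T = 7/48 (approx. 0.1458)
Total utilization U = 5/28 + 7/30 + 1/6 + 7/48 = 1217/1680
Rounded to 4 decimal places: U = 0.7244
RM (Liu & Layland) bound for 4 tasks = 0.756828; compare with U = 1217/1680 (approx. 0.724405)
U <= bound, so schedulable by RM sufficient condition.

0.7244


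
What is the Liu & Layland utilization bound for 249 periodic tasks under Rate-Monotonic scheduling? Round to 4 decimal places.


Compute 2^(1/249) = 1.0027876018
Subtract 1: 1.0027876018 - 1 = 0.0027876018
Multiply by n: 249 * 0.0027876018 = 0.6941128482
Round to 4 dp: 0.6941

0.6941


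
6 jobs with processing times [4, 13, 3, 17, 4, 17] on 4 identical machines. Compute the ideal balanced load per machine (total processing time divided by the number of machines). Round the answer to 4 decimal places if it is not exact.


Total processing time = 4 + 13 + 3 + 17 + 4 + 17 = 58
Number of machines = 4
Ideal balanced load = 58 / 4 = 14.5

14.5


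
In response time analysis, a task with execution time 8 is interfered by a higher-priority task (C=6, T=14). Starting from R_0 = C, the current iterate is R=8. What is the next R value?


R_next = C + ceil(R_prev / T_hp) * C_hp
ceil(8 / 14) = ceil(0.5714) = 1
Interference = 1 * 6 = 6
R_next = 8 + 6 = 14

14


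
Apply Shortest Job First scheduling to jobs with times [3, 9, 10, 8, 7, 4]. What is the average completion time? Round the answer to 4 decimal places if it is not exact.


SJF order (ascending): [3, 4, 7, 8, 9, 10]
Completion times:
  Job 1: burst=3, C=3
  Job 2: burst=4, C=7
  Job 3: burst=7, C=14
  Job 4: burst=8, C=22
  Job 5: burst=9, C=31
  Job 6: burst=10, C=41
Average completion = 118/6 = 19.6667

19.6667


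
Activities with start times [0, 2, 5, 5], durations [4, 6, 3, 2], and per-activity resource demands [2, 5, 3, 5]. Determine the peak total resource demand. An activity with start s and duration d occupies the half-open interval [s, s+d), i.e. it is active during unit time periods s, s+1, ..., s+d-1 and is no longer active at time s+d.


Each activity i is active on [start_i, start_i + duration_i).
Compute total resource usage per time slot:
  t=0: active resources = [2], total = 2
  t=1: active resources = [2], total = 2
  t=2: active resources = [2, 5], total = 7
  t=3: active resources = [2, 5], total = 7
  t=4: active resources = [5], total = 5
  t=5: active resources = [5, 3, 5], total = 13
  t=6: active resources = [5, 3, 5], total = 13
  t=7: active resources = [5, 3], total = 8
Peak resource demand = 13

13


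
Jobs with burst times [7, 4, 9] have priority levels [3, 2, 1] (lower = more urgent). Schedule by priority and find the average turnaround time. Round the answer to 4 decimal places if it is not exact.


Sort by priority (ascending = highest first):
Order: [(1, 9), (2, 4), (3, 7)]
Completion times:
  Priority 1, burst=9, C=9
  Priority 2, burst=4, C=13
  Priority 3, burst=7, C=20
Average turnaround = 42/3 = 14.0

14.0


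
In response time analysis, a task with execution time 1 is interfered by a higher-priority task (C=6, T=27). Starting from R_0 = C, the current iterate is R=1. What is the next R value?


R_next = C + ceil(R_prev / T_hp) * C_hp
ceil(1 / 27) = ceil(0.037) = 1
Interference = 1 * 6 = 6
R_next = 1 + 6 = 7

7


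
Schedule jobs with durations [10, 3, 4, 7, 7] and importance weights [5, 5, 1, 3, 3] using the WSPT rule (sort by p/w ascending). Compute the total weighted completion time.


Compute p/w ratios and sort ascending (WSPT): [(3, 5), (10, 5), (7, 3), (7, 3), (4, 1)]
Compute weighted completion times:
  Job (p=3,w=5): C=3, w*C=5*3=15
  Job (p=10,w=5): C=13, w*C=5*13=65
  Job (p=7,w=3): C=20, w*C=3*20=60
  Job (p=7,w=3): C=27, w*C=3*27=81
  Job (p=4,w=1): C=31, w*C=1*31=31
Total weighted completion time = 252

252


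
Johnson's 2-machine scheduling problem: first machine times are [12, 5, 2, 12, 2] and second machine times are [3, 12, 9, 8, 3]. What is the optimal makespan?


Apply Johnson's rule:
  Group 1 (a <= b): [(3, 2, 9), (5, 2, 3), (2, 5, 12)]
  Group 2 (a > b): [(4, 12, 8), (1, 12, 3)]
Optimal job order: [3, 5, 2, 4, 1]
Schedule:
  Job 3: M1 done at 2, M2 done at 11
  Job 5: M1 done at 4, M2 done at 14
  Job 2: M1 done at 9, M2 done at 26
  Job 4: M1 done at 21, M2 done at 34
  Job 1: M1 done at 33, M2 done at 37
Makespan = 37

37


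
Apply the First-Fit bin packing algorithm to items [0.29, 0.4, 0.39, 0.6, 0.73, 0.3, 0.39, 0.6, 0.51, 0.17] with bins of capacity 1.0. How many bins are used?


Place items sequentially using First-Fit:
  Item 0.29 -> new Bin 1
  Item 0.4 -> Bin 1 (now 0.69)
  Item 0.39 -> new Bin 2
  Item 0.6 -> Bin 2 (now 0.99)
  Item 0.73 -> new Bin 3
  Item 0.3 -> Bin 1 (now 0.99)
  Item 0.39 -> new Bin 4
  Item 0.6 -> Bin 4 (now 0.99)
  Item 0.51 -> new Bin 5
  Item 0.17 -> Bin 3 (now 0.9)
Total bins used = 5

5


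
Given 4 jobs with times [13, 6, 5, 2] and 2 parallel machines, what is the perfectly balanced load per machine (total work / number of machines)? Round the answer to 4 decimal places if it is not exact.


Total processing time = 13 + 6 + 5 + 2 = 26
Number of machines = 2
Ideal balanced load = 26 / 2 = 13.0

13.0


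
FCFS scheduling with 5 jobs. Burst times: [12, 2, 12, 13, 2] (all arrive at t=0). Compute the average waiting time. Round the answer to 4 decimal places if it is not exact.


FCFS order (as given): [12, 2, 12, 13, 2]
Waiting times:
  Job 1: wait = 0
  Job 2: wait = 12
  Job 3: wait = 14
  Job 4: wait = 26
  Job 5: wait = 39
Sum of waiting times = 91
Average waiting time = 91/5 = 18.2

18.2


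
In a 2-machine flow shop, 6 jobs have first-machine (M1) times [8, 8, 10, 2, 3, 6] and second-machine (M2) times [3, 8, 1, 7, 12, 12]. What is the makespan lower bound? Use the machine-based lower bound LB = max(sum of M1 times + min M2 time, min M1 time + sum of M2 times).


LB1 = sum(M1 times) + min(M2 times) = 37 + 1 = 38
LB2 = min(M1 times) + sum(M2 times) = 2 + 43 = 45
Lower bound = max(LB1, LB2) = max(38, 45) = 45

45


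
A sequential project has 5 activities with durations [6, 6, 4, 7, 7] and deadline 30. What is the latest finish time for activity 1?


LF(activity 1) = deadline - sum of successor durations
Successors: activities 2 through 5 with durations [6, 4, 7, 7]
Sum of successor durations = 24
LF = 30 - 24 = 6

6


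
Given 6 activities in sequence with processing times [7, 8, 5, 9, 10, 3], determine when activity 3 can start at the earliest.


Activity 3 starts after activities 1 through 2 complete.
Predecessor durations: [7, 8]
ES = 7 + 8 = 15

15


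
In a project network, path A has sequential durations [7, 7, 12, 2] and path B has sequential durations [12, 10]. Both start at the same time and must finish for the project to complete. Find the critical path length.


Path A total = 7 + 7 + 12 + 2 = 28
Path B total = 12 + 10 = 22
Critical path = longest path = max(28, 22) = 28

28


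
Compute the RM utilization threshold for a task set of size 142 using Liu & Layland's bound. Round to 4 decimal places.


Compute 2^(1/142) = 1.0048932512
Subtract 1: 1.0048932512 - 1 = 0.0048932512
Multiply by n: 142 * 0.0048932512 = 0.6948416704
Round to 4 dp: 0.6948

0.6948


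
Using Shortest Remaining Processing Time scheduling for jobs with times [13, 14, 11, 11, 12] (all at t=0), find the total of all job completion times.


Since all jobs arrive at t=0, SRPT equals SPT ordering.
SPT order: [11, 11, 12, 13, 14]
Completion times:
  Job 1: p=11, C=11
  Job 2: p=11, C=22
  Job 3: p=12, C=34
  Job 4: p=13, C=47
  Job 5: p=14, C=61
Total completion time = 11 + 22 + 34 + 47 + 61 = 175

175


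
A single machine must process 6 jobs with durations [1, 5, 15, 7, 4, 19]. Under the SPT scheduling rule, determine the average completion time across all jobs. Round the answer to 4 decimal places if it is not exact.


Sort jobs by processing time (SPT order): [1, 4, 5, 7, 15, 19]
Compute completion times sequentially:
  Job 1: processing = 1, completes at 1
  Job 2: processing = 4, completes at 5
  Job 3: processing = 5, completes at 10
  Job 4: processing = 7, completes at 17
  Job 5: processing = 15, completes at 32
  Job 6: processing = 19, completes at 51
Sum of completion times = 116
Average completion time = 116/6 = 19.3333

19.3333


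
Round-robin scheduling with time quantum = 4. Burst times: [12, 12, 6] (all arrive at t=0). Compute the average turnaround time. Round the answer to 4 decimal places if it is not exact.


Time quantum = 4
Execution trace:
  J1 runs 4 units, time = 4
  J2 runs 4 units, time = 8
  J3 runs 4 units, time = 12
  J1 runs 4 units, time = 16
  J2 runs 4 units, time = 20
  J3 runs 2 units, time = 22
  J1 runs 4 units, time = 26
  J2 runs 4 units, time = 30
Finish times: [26, 30, 22]
Average turnaround = 78/3 = 26.0

26.0


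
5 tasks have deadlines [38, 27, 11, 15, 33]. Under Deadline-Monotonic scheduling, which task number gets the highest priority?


Sort tasks by relative deadline (ascending):
  Task 3: deadline = 11
  Task 4: deadline = 15
  Task 2: deadline = 27
  Task 5: deadline = 33
  Task 1: deadline = 38
Priority order (highest first): [3, 4, 2, 5, 1]
Highest priority task = 3

3


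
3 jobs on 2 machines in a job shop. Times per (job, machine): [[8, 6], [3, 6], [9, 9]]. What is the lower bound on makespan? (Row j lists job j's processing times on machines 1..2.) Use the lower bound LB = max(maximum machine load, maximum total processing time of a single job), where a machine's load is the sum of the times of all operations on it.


Machine loads:
  Machine 1: 8 + 3 + 9 = 20
  Machine 2: 6 + 6 + 9 = 21
Max machine load = 21
Job totals:
  Job 1: 14
  Job 2: 9
  Job 3: 18
Max job total = 18
Lower bound = max(21, 18) = 21

21


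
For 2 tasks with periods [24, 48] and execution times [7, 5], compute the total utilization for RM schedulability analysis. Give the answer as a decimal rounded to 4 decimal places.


Compute individual utilizations (exact fractions):
  Task 1: C/T = 7/24 (approx. 0.2917)
  Task 2: C/T = 5/48 (approx. 0.1042)
Total utilization U = 7/24 + 5/48 = 19/48
Rounded to 4 decimal places: U = 0.3958
RM (Liu & Layland) bound for 2 tasks = 0.828427; compare with U = 19/48 (approx. 0.395833)
U <= bound, so schedulable by RM sufficient condition.

0.3958


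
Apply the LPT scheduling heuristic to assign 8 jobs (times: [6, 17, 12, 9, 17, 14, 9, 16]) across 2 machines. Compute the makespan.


Sort jobs in decreasing order (LPT): [17, 17, 16, 14, 12, 9, 9, 6]
Assign each job to the least loaded machine:
  Machine 1: jobs [17, 16, 9, 9], load = 51
  Machine 2: jobs [17, 14, 12, 6], load = 49
Makespan = max load = 51

51


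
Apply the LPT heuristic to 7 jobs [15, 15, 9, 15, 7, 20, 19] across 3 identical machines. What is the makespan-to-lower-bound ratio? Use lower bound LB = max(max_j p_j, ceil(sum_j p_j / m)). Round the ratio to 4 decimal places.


LPT order: [20, 19, 15, 15, 15, 9, 7]
Machine loads after assignment: [36, 34, 30]
LPT makespan = 36
Lower bound = max(max_job, ceil(total/3)) = max(20, 34) = 34
Ratio = 36 / 34 = 1.0588

1.0588


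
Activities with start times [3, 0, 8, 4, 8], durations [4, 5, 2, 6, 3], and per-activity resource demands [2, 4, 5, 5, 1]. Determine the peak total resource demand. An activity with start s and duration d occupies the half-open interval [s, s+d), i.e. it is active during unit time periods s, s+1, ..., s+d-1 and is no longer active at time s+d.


Each activity i is active on [start_i, start_i + duration_i).
Compute total resource usage per time slot:
  t=0: active resources = [4], total = 4
  t=1: active resources = [4], total = 4
  t=2: active resources = [4], total = 4
  t=3: active resources = [2, 4], total = 6
  t=4: active resources = [2, 4, 5], total = 11
  t=5: active resources = [2, 5], total = 7
  t=6: active resources = [2, 5], total = 7
  t=7: active resources = [5], total = 5
  t=8: active resources = [5, 5, 1], total = 11
  t=9: active resources = [5, 5, 1], total = 11
  t=10: active resources = [1], total = 1
Peak resource demand = 11

11


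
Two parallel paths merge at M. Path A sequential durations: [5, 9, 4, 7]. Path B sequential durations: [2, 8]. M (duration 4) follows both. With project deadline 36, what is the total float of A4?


Forward pass: ES(A4) = sum of predecessors on chain A = 18
EF = ES + duration = 18 + 7 = 25
Backward pass: LF(M) = deadline = 36; LS(M) = 36 - 4 = 32
LF(A4) = LS(M) - sum(successors on chain A) = 32 - 0 = 32
LS = LF - duration = 32 - 7 = 25
Total float = LS - ES = 25 - 18 = 7

7


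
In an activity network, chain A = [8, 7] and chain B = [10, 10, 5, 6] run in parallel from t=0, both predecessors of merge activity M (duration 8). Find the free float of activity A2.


ES(A2) = sum of predecessors on chain A = 8
EF(A2) = ES + duration = 8 + 7 = 15
Successor of A2 is M. ES(M) = max(sum(A), sum(B)) = max(15, 31) = 31
Free float = ES(successor) - EF(current) = 31 - 15 = 16

16


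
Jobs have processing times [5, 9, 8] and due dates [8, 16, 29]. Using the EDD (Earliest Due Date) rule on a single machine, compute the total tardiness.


Sort by due date (EDD order): [(5, 8), (9, 16), (8, 29)]
Compute completion times and tardiness:
  Job 1: p=5, d=8, C=5, tardiness=max(0,5-8)=0
  Job 2: p=9, d=16, C=14, tardiness=max(0,14-16)=0
  Job 3: p=8, d=29, C=22, tardiness=max(0,22-29)=0
Total tardiness = 0

0


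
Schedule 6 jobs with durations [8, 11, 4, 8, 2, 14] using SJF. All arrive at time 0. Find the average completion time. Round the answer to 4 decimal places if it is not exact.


SJF order (ascending): [2, 4, 8, 8, 11, 14]
Completion times:
  Job 1: burst=2, C=2
  Job 2: burst=4, C=6
  Job 3: burst=8, C=14
  Job 4: burst=8, C=22
  Job 5: burst=11, C=33
  Job 6: burst=14, C=47
Average completion = 124/6 = 20.6667

20.6667


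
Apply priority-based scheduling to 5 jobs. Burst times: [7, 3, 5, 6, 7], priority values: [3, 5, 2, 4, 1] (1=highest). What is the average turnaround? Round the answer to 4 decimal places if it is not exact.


Sort by priority (ascending = highest first):
Order: [(1, 7), (2, 5), (3, 7), (4, 6), (5, 3)]
Completion times:
  Priority 1, burst=7, C=7
  Priority 2, burst=5, C=12
  Priority 3, burst=7, C=19
  Priority 4, burst=6, C=25
  Priority 5, burst=3, C=28
Average turnaround = 91/5 = 18.2

18.2


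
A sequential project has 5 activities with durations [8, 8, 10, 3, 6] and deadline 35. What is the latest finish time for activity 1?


LF(activity 1) = deadline - sum of successor durations
Successors: activities 2 through 5 with durations [8, 10, 3, 6]
Sum of successor durations = 27
LF = 35 - 27 = 8

8


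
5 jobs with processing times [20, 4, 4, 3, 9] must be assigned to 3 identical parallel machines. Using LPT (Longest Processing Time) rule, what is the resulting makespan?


Sort jobs in decreasing order (LPT): [20, 9, 4, 4, 3]
Assign each job to the least loaded machine:
  Machine 1: jobs [20], load = 20
  Machine 2: jobs [9], load = 9
  Machine 3: jobs [4, 4, 3], load = 11
Makespan = max load = 20

20


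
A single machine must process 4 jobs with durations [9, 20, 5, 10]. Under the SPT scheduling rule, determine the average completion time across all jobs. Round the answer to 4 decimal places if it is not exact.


Sort jobs by processing time (SPT order): [5, 9, 10, 20]
Compute completion times sequentially:
  Job 1: processing = 5, completes at 5
  Job 2: processing = 9, completes at 14
  Job 3: processing = 10, completes at 24
  Job 4: processing = 20, completes at 44
Sum of completion times = 87
Average completion time = 87/4 = 21.75

21.75


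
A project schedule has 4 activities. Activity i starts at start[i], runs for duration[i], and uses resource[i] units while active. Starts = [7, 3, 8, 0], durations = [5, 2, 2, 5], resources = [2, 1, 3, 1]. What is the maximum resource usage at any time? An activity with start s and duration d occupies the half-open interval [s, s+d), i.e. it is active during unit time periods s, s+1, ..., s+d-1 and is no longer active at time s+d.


Each activity i is active on [start_i, start_i + duration_i).
Compute total resource usage per time slot:
  t=0: active resources = [1], total = 1
  t=1: active resources = [1], total = 1
  t=2: active resources = [1], total = 1
  t=3: active resources = [1, 1], total = 2
  t=4: active resources = [1, 1], total = 2
  t=5: active resources = [], total = 0
  t=6: active resources = [], total = 0
  t=7: active resources = [2], total = 2
  t=8: active resources = [2, 3], total = 5
  t=9: active resources = [2, 3], total = 5
  t=10: active resources = [2], total = 2
  t=11: active resources = [2], total = 2
Peak resource demand = 5

5
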